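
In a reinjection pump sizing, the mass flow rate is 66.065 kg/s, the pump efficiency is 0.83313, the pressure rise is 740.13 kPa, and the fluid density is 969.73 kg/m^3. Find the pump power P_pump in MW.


P_pump = mdot * dP / (rho * eta)
P_pump = 66.065 * 740.13 / (969.73 * 0.83313)
P_pump = 60.52236 kW
Convert: 60.52236 kW * 0.001 = 0.060522 MW
P_pump = 0.060522 MW


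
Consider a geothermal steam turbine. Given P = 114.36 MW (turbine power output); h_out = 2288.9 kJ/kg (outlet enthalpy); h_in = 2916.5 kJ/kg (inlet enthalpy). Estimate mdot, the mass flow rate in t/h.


mdot = P * 1000 / (h_in - h_out)
mdot = 114.36 * 1000 / (2916.5 - 2288.9)
mdot = 182.2180 kg/s
Convert: 182.2180 kg/s * 3.6 = 655.98 t/h
mdot = 655.98 t/h


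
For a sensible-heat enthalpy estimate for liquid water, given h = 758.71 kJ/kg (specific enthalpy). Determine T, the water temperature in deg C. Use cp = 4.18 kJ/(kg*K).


T = h / cp
T = 758.71 / 4.18
T = 181.51 deg C


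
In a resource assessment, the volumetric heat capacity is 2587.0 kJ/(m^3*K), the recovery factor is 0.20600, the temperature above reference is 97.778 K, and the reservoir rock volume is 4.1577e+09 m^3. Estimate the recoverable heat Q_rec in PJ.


Step 1: Q_s = Vr*rhoc*dT/1e12 = 4.1577e+09*2587.0*97.778/1e12 = 1051.697 PJ
Step 2: Q_rec = Q_s * RF = 1051.697 * 0.206 = 216.65 PJ
Q_rec = 216.65 PJ


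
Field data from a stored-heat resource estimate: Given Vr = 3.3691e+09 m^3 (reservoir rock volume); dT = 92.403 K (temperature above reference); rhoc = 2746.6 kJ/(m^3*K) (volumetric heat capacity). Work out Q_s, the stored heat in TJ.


Q_s = Vr * rhoc * dT / 1e12
Q_s = 3.3691e+09 * 2746.6 * 92.403 / 1e12
Q_s = 855.0576 PJ
Convert: 855.0576 PJ * 1000.0 = 8.5506e+05 TJ
Q_s = 8.5506e+05 TJ


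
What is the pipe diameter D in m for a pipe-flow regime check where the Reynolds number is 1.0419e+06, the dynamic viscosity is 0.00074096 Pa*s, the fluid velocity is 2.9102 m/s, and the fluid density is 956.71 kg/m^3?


D = Re * mu / (rho * vel)
D = 1.0419e+06 * 0.00074096 / (956.71 * 2.9102)
D = 0.27728 m


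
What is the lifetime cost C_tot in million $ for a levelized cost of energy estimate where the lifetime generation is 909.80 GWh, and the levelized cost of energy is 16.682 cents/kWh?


C_tot = LCOE / 100 * E_tot
C_tot = 16.682 / 100 * 909.80
C_tot = 151.77 million $


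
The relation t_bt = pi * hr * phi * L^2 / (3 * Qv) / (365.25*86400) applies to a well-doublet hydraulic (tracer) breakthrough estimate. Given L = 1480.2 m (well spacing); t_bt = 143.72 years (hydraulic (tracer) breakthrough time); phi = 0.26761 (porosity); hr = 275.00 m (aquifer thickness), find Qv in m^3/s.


Qv = pi*hr*phi*L^2 / (3*t_bt*365.25*86400)
Qv = pi*275.00*0.26761*1480.2^2 / (3*143.72*365.25*86400)
Qv = 0.037229 m^3/s


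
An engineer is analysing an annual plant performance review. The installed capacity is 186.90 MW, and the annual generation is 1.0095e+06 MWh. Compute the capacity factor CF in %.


CF = E_a / (cap * 8760) * 100
CF = 1.0095e+06 / (186.90 * 8760) * 100
CF = 61.658 %


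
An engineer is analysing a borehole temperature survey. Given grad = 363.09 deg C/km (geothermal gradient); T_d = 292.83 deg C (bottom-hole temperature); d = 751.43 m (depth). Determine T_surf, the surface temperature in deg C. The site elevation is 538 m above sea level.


T_surf = T_d - grad * d / 1000
T_surf = 292.83 - 363.09 * 751.43 / 1000
T_surf = 19.993 deg C


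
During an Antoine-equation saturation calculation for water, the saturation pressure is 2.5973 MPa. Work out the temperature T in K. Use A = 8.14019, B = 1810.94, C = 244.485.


T = B / (A - log10(P_sat * 760 / 0.101325)) - C
T = 1810.94 / (8.14019 - log10(2.5973 * 760 / 0.101325)) - 244.485
T = 225.8193 deg C
Convert to K: 225.8193 + 273.15 = 498.97 K
T = 498.97 K


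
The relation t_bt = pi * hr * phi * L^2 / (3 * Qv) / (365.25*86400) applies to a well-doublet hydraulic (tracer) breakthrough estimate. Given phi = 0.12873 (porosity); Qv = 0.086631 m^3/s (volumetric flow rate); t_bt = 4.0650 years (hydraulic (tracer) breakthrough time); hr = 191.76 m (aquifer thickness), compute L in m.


L = sqrt(t_bt*365.25*86400*3*Qv / (pi*hr*phi))
L = sqrt(4.0650*365.25*86400*3*0.086631 / (pi*191.76*0.12873))
L = 655.67 m


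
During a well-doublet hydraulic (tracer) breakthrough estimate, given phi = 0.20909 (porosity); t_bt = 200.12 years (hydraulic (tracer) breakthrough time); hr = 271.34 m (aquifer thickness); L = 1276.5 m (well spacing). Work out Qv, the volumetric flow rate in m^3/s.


Qv = pi*hr*phi*L^2 / (3*t_bt*365.25*86400)
Qv = pi*271.34*0.20909*1276.5^2 / (3*200.12*365.25*86400)
Qv = 0.015329 m^3/s


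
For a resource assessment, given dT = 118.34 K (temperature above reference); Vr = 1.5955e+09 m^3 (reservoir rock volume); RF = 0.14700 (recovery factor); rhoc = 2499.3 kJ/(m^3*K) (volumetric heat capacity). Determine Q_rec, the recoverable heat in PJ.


Step 1: Q_s = Vr*rhoc*dT/1e12 = 1.5955e+09*2499.3*118.34/1e12 = 471.8965 PJ
Step 2: Q_rec = Q_s * RF = 471.8965 * 0.147 = 69.369 PJ
Q_rec = 69.369 PJ


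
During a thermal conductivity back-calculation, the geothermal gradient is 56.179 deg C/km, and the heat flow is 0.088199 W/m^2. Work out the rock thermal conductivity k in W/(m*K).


k = q / (grad / 1000)
k = 0.088199 / (56.179 / 1000)
k = 1.5700 W/(m*K)


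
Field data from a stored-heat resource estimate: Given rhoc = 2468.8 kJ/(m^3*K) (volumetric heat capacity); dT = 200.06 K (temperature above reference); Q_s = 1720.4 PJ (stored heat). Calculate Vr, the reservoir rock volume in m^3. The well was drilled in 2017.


Vr = Q_s * 1e12 / (rhoc * dT)
Vr = 1720.4 * 1e12 / (2468.8 * 200.06)
Vr = 3.4832e+09 m^3


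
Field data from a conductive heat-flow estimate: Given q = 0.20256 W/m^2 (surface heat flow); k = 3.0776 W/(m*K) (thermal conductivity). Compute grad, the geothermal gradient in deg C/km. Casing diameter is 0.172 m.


grad = q * 1000 / k
grad = 0.20256 * 1000 / 3.0776
grad = 65.818 deg C/km


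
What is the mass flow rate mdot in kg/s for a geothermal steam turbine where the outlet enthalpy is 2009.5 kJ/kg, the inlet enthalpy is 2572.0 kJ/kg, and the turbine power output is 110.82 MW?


mdot = P * 1000 / (h_in - h_out)
mdot = 110.82 * 1000 / (2572.0 - 2009.5)
mdot = 197.01 kg/s


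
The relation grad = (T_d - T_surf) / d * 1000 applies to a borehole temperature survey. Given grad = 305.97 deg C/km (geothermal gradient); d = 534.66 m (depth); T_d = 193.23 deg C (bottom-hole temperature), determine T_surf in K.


T_surf = T_d - grad * d / 1000
T_surf = 193.23 - 305.97 * 534.66 / 1000
T_surf = 29.64008 deg C
Convert to K: 29.64008 + 273.15 = 302.79 K
T_surf = 302.79 K


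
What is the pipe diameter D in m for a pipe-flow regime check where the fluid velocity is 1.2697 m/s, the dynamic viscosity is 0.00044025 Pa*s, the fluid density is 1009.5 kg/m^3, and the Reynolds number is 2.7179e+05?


D = Re * mu / (rho * vel)
D = 2.7179e+05 * 0.00044025 / (1009.5 * 1.2697)
D = 0.093352 m


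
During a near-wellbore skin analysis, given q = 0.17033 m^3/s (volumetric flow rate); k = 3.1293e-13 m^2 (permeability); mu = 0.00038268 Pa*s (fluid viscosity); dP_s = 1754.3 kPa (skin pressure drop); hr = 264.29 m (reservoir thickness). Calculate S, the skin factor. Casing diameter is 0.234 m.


S = dP_s * 1000 * 2*pi*k*hr / (q*mu)
S = 1754.3 * 1000 * 2*pi*3.1293e-13*264.29 / (0.17033*0.00038268)
S = 13.986


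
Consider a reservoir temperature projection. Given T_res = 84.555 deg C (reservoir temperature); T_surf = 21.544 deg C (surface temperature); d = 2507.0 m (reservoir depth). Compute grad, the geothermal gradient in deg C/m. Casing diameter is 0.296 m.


grad = (T_res - T_surf) / d * 1000
grad = (84.555 - 21.544) / 2507.0 * 1000
grad = 25.13402 deg C/km
Convert: 25.13402 deg C/km * 0.001 = 0.025134 deg C/m
grad = 0.025134 deg C/m


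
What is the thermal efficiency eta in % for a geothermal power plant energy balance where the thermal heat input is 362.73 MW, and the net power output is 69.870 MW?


eta = W_net / Q_in * 100
eta = 69.870 / 362.73 * 100
eta = 19.262 %


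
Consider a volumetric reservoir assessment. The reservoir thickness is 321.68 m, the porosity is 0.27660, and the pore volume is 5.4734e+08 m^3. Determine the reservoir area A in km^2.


A = Vp / (1e6 * hr * phi)
A = 5.4734e+08 / (1e6 * 321.68 * 0.27660)
A = 6.1515 km^2


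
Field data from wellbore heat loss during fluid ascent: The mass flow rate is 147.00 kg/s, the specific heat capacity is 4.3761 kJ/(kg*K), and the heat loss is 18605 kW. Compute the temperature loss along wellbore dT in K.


dT = Q_loss / (mdot * cp)
dT = 18605 / (147.00 * 4.3761)
dT = 28.922 K


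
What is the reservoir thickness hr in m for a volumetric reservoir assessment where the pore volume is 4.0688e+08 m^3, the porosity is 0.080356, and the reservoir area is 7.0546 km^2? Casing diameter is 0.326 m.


hr = Vp / (A * 1e6 * phi)
hr = 4.0688e+08 / (7.0546 * 1e6 * 0.080356)
hr = 717.75 m


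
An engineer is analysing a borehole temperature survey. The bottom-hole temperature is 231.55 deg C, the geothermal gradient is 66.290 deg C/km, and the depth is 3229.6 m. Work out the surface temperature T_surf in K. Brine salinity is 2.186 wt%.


T_surf = T_d - grad * d / 1000
T_surf = 231.55 - 66.290 * 3229.6 / 1000
T_surf = 17.45982 deg C
Convert to K: 17.45982 + 273.15 = 290.61 K
T_surf = 290.61 K


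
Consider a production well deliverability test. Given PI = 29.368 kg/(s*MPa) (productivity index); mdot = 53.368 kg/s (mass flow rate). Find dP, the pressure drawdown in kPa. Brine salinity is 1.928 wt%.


dP = mdot * 1000 / PI
dP = 53.368 * 1000 / 29.368
dP = 1817.2 kPa


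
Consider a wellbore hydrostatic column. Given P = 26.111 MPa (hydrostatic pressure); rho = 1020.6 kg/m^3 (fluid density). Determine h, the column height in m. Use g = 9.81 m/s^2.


h = P * 1e6 / (g * rho)
h = 26.111 * 1e6 / (9.81 * 1020.6)
h = 2607.9 m


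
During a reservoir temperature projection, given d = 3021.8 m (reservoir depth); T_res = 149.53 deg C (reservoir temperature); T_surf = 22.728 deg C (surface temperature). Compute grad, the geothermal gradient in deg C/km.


grad = (T_res - T_surf) / d * 1000
grad = (149.53 - 22.728) / 3021.8 * 1000
grad = 41.962 deg C/km


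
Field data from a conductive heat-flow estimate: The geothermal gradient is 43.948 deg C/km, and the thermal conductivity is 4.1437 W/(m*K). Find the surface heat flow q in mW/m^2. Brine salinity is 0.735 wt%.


q = k * grad / 1000
q = 4.1437 * 43.948 / 1000
q = 0.1821073 W/m^2
Convert: 0.1821073 W/m^2 * 1000.0 = 182.11 mW/m^2
q = 182.11 mW/m^2


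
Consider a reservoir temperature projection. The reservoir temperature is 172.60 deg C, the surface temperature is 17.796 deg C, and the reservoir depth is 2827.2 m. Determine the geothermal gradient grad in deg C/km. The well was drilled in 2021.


grad = (T_res - T_surf) / d * 1000
grad = (172.60 - 17.796) / 2827.2 * 1000
grad = 54.755 deg C/km


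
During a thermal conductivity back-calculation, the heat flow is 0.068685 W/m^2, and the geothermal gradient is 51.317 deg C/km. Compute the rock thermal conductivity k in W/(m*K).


k = q / (grad / 1000)
k = 0.068685 / (51.317 / 1000)
k = 1.3384 W/(m*K)


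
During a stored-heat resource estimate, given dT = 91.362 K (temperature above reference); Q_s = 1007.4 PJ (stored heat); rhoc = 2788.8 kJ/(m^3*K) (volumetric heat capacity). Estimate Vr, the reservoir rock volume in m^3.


Vr = Q_s * 1e12 / (rhoc * dT)
Vr = 1007.4 * 1e12 / (2788.8 * 91.362)
Vr = 3.9538e+09 m^3


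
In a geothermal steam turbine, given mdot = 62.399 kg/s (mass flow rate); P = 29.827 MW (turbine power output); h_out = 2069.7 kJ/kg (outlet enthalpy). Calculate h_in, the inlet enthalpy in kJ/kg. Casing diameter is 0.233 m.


h_in = h_out + P * 1000 / mdot
h_in = 2069.7 + 29.827 * 1000 / 62.399
h_in = 2547.7 kJ/kg


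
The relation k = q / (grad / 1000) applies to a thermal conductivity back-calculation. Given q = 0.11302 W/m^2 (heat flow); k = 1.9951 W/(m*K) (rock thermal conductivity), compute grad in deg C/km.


grad = q / k * 1000
grad = 0.11302 / 1.9951 * 1000
grad = 56.649 deg C/km


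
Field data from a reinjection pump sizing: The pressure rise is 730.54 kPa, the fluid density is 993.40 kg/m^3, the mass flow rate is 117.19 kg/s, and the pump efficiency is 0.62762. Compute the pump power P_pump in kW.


P_pump = mdot * dP / (rho * eta)
P_pump = 117.19 * 730.54 / (993.40 * 0.62762)
P_pump = 137.31 kW


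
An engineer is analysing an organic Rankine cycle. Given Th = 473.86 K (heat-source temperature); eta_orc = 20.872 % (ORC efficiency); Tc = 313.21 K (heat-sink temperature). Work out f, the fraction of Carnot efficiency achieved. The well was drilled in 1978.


f = (eta_orc/100) / (1 - Tc/Th)
f = (20.872/100) / (1 - 313.21/473.86)
f = 0.61565


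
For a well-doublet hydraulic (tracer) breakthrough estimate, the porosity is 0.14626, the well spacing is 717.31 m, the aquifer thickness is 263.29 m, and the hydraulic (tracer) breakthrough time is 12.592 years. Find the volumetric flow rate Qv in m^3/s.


Qv = pi*hr*phi*L^2 / (3*t_bt*365.25*86400)
Qv = pi*263.29*0.14626*717.31^2 / (3*12.592*365.25*86400)
Qv = 0.052216 m^3/s


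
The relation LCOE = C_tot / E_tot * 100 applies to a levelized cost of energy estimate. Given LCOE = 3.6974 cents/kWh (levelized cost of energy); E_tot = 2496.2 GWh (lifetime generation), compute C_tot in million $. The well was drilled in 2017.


C_tot = LCOE / 100 * E_tot
C_tot = 3.6974 / 100 * 2496.2
C_tot = 92.294 million $


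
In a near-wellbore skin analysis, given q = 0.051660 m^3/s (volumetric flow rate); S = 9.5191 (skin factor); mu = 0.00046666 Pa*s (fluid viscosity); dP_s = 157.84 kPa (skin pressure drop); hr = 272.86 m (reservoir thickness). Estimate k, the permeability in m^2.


k = S*q*mu / (2*pi*dP_s*1000*hr)
k = 9.5191*0.051660*0.00046666 / (2*pi*157.84*1000*272.86)
k = 8.4804e-13 m^2


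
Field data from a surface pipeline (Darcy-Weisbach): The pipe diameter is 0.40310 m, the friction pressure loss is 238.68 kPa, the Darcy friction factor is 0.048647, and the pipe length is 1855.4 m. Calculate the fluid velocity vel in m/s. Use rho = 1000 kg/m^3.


vel = sqrt(dP*1000*2*D / (f*L*rho))
vel = sqrt(238.68*1000*2*0.40310 / (0.048647*1855.4*1000))
vel = 1.4601 m/s


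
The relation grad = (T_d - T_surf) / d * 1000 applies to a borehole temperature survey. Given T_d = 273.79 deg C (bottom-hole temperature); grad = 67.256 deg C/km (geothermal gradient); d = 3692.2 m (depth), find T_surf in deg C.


T_surf = T_d - grad * d / 1000
T_surf = 273.79 - 67.256 * 3692.2 / 1000
T_surf = 25.467 deg C


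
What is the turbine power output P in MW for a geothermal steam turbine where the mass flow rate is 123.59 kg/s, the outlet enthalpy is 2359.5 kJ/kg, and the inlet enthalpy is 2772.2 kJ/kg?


P = mdot * (h_in - h_out) / 1000
P = 123.59 * (2772.2 - 2359.5) / 1000
P = 51.006 MW


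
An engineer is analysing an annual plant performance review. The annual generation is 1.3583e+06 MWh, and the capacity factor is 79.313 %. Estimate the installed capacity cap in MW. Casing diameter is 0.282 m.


cap = E_a / (CF/100 * 8760)
cap = 1.3583e+06 / (79.313/100 * 8760)
cap = 195.50 MW


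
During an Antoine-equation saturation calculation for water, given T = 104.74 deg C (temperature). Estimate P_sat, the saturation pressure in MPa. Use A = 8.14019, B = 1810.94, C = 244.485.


P_sat = 10^(A - B/(C + T)) / 760 * 0.101325
P_sat = 10^(8.14019 - 1810.94/(244.485 + 104.74)) / 760 * 0.101325
P_sat = 0.12009 MPa


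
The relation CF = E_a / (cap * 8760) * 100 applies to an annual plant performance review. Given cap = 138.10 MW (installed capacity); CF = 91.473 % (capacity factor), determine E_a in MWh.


E_a = CF / 100 * cap * 8760
E_a = 91.473 / 100 * 138.10 * 8760
E_a = 1.1066e+06 MWh


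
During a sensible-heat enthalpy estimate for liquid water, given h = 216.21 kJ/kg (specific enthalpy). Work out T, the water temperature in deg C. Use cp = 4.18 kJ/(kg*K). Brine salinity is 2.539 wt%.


T = h / cp
T = 216.21 / 4.18
T = 51.725 deg C


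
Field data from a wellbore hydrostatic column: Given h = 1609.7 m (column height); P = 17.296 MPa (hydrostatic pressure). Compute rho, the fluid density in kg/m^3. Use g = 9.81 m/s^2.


rho = P * 1e6 / (g * h)
rho = 17.296 * 1e6 / (9.81 * 1609.7)
rho = 1095.3 kg/m^3


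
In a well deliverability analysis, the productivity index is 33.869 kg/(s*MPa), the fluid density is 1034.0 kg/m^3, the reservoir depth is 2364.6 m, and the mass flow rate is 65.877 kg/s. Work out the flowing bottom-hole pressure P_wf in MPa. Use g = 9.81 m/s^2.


Step 1: P_i = rho*g*h/1e6 = 1034.0*9.81*2364.6/1e6 = 23.98541 MPa
Step 2: P_wf = P_i - mdot/PI = 23.98541 - 65.877/33.869 = 22.040 MPa
P_wf = 22.040 MPa


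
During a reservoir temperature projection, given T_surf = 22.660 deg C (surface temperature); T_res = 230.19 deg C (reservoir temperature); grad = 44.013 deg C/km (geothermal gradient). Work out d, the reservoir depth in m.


d = (T_res - T_surf) / grad * 1000
d = (230.19 - 22.660) / 44.013 * 1000
d = 4715.2 m


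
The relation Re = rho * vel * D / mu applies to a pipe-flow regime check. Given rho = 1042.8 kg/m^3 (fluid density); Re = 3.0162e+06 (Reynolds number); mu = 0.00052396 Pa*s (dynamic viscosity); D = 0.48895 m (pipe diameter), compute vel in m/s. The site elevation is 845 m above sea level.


vel = Re * mu / (rho * D)
vel = 3.0162e+06 * 0.00052396 / (1042.8 * 0.48895)
vel = 3.0995 m/s


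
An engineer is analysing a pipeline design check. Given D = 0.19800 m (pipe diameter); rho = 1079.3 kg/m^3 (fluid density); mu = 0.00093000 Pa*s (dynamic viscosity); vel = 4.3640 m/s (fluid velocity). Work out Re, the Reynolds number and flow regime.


Step 1: Re = rho*vel*D/mu = 1079.3*4.364*0.198/0.00093 = 1.0028e+06
Step 2: Re = 1.0028e+06 > 4000, so flow is turbulent.
Re = 1.0028e+06 (turbulent)


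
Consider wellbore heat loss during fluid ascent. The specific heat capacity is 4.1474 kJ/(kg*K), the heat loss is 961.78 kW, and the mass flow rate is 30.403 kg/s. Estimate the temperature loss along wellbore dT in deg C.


dT = Q_loss / (mdot * cp)
dT = 961.78 / (30.403 * 4.1474)
dT = 7.627520 K
Convert (temperature difference, 1 K = 1 deg C): 7.627520 K = 7.627520 deg C
dT = 7.6275 deg C


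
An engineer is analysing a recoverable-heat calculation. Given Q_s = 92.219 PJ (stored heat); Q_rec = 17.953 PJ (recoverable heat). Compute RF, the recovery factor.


RF = Q_rec / Q_s
RF = 17.953 / 92.219
RF = 0.19468


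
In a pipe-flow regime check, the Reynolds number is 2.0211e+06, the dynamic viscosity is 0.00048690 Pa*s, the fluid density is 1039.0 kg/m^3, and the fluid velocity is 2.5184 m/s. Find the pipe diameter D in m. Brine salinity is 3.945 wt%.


D = Re * mu / (rho * vel)
D = 2.0211e+06 * 0.00048690 / (1039.0 * 2.5184)
D = 0.37609 m


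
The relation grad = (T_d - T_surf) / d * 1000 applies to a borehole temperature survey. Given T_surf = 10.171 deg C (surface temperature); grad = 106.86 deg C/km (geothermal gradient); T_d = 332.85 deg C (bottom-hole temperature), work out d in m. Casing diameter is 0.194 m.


d = (T_d - T_surf) / grad * 1000
d = (332.85 - 10.171) / 106.86 * 1000
d = 3019.6 m


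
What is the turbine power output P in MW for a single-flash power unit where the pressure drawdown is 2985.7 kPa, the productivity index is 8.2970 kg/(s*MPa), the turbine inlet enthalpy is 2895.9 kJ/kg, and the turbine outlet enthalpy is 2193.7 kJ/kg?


Step 1: mdot = PI * dP / 1000 = 8.297 * 2985.7 / 1000 = 24.77235 kg/s
Step 2: P = mdot*(h_in - h_out)/1000 = 24.77235*(2895.9 - 2193.7)/1000 = 17.395 MW
P = 17.395 MW


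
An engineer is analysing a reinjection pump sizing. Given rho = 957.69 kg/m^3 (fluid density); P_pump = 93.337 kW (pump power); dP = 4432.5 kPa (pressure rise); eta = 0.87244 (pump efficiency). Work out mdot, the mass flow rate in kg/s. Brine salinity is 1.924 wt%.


mdot = P_pump * rho * eta / dP
mdot = 93.337 * 957.69 * 0.87244 / 4432.5
mdot = 17.594 kg/s


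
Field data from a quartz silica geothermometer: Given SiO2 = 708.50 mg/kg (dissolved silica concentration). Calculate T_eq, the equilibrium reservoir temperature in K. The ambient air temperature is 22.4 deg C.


T_eq = 1309 / (5.19 - log10(SiO2)) - 273.15
T_eq = 1309 / (5.19 - log10(708.50)) - 273.15
T_eq = 286.3330 deg C
Convert to K: 286.3330 + 273.15 = 559.48 K
T_eq = 559.48 K


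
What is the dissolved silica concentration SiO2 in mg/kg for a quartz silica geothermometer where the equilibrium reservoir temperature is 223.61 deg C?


SiO2 = 10^(5.19 - 1309/(T_eq + 273.15))
SiO2 = 10^(5.19 - 1309/(223.61 + 273.15))
SiO2 = 358.86 mg/kg


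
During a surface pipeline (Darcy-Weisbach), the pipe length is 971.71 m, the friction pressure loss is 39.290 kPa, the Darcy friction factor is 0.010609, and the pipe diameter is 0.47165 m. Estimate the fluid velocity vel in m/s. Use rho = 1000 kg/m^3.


vel = sqrt(dP*1000*2*D / (f*L*rho))
vel = sqrt(39.290*1000*2*0.47165 / (0.010609*971.71*1000))
vel = 1.8961 m/s


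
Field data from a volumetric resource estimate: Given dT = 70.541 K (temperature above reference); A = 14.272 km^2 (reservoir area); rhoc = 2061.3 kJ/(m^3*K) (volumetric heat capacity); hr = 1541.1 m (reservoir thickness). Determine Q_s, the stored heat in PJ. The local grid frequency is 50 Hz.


Step 1: Vr = A*1e6*hr = 14.272*1e6*1541.1 = 2.199458e+10 m^3
Step 2: Q_s = Vr*rhoc*dT/1e12 = 2.199458e+10*2061.3*70.541/1e12 = 3198.1 PJ
Q_s = 3198.1 PJ


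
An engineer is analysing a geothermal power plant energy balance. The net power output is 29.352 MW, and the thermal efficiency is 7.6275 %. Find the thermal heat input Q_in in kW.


Q_in = W_net / (eta / 100)
Q_in = 29.352 / (7.6275 / 100)
Q_in = 384.8181 MW
Convert: 384.8181 MW * 1000.0 = 3.8482e+05 kW
Q_in = 3.8482e+05 kW


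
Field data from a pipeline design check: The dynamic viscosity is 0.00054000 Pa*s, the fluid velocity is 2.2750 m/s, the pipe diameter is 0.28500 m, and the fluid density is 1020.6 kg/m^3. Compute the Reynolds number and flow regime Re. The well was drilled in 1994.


Step 1: Re = rho*vel*D/mu = 1020.6*2.275*0.285/0.00054 = 1.2254e+06
Step 2: Re = 1.2254e+06 > 4000, so flow is turbulent.
Re = 1.2254e+06 (turbulent)


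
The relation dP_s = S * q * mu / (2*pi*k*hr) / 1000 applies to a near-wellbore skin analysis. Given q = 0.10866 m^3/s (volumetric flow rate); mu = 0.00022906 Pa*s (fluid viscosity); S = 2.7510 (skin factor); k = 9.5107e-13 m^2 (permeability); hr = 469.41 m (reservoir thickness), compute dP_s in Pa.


dP_s = S * q * mu / (2*pi*k*hr) / 1000
dP_s = 2.7510 * 0.10866 * 0.00022906 / (2*pi*9.5107e-13*469.41) / 1000
dP_s = 24.40984 kPa
Convert: 24.40984 kPa * 1000.0 = 24410 Pa
dP_s = 24410 Pa


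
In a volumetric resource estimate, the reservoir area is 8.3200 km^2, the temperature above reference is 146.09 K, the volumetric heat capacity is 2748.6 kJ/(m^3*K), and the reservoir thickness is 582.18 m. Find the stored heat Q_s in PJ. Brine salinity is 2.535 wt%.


Step 1: Vr = A*1e6*hr = 8.32*1e6*582.18 = 4.843738e+09 m^3
Step 2: Q_s = Vr*rhoc*dT/1e12 = 4.843738e+09*2748.6*146.09/1e12 = 1945.0 PJ
Q_s = 1945.0 PJ


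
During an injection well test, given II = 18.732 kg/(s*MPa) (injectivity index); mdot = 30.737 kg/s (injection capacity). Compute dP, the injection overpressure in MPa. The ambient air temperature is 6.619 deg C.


dP = mdot * 1000 / II
dP = 30.737 * 1000 / 18.732
dP = 1640.882 kPa
Convert: 1640.882 kPa * 0.001 = 1.6409 MPa
dP = 1.6409 MPa


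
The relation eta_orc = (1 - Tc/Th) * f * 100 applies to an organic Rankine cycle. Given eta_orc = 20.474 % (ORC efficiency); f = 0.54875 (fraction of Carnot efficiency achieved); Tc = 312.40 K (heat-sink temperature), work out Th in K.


Th = Tc / (1 - (eta_orc/100)/f)
Th = 312.40 / (1 - (20.474/100)/0.54875)
Th = 498.33 K


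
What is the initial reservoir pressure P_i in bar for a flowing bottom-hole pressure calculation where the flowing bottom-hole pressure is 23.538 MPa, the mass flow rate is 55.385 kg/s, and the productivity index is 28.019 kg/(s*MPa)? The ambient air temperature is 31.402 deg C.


P_i = P_wf + mdot / PI
P_i = 23.538 + 55.385 / 28.019
P_i = 25.51469 MPa
Convert: 25.51469 MPa * 10.0 = 255.15 bar
P_i = 255.15 bar


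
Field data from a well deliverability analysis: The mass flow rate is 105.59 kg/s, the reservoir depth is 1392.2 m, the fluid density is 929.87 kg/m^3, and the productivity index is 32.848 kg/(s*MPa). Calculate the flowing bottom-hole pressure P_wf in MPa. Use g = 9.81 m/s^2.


Step 1: P_i = rho*g*h/1e6 = 929.87*9.81*1392.2/1e6 = 12.69968 MPa
Step 2: P_wf = P_i - mdot/PI = 12.69968 - 105.59/32.848 = 9.4852 MPa
P_wf = 9.4852 MPa


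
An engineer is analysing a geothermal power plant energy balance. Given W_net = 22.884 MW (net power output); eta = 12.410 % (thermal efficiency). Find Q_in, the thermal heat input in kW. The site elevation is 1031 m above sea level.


Q_in = W_net / (eta / 100)
Q_in = 22.884 / (12.410 / 100)
Q_in = 184.3997 MW
Convert: 184.3997 MW * 1000.0 = 1.8440e+05 kW
Q_in = 1.8440e+05 kW


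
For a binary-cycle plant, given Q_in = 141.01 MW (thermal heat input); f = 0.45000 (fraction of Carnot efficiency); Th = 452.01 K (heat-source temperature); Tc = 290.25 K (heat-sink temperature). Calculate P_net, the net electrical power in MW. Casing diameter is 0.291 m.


Step 1: eta = (1 - Tc/Th)*f = (1 - 290.25/452.01)*0.45 = 0.1610407
Step 2: P_net = eta * Q_in = 0.1610407 * 141.01 = 22.708 MW
P_net = 22.708 MW


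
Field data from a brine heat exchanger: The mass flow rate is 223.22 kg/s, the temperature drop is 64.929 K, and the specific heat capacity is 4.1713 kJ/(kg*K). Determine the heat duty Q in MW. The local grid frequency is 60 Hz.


Q = mdot * cp * dT / 1000
Q = 223.22 * 4.1713 * 64.929 / 1000
Q = 60.457 MW


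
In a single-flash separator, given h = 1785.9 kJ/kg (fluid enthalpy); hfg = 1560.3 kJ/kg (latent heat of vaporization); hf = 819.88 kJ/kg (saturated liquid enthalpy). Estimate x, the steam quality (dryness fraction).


x = (h - hf) / hfg
x = (1785.9 - 819.88) / 1560.3
x = 0.61912


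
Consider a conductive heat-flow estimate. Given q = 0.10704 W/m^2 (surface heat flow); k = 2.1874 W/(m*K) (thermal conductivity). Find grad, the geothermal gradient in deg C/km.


grad = q * 1000 / k
grad = 0.10704 * 1000 / 2.1874
grad = 48.935 deg C/km


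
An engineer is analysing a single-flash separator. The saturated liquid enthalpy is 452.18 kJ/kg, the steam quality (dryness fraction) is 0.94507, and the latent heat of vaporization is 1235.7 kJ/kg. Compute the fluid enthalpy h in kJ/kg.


h = hf + x * hfg
h = 452.18 + 0.94507 * 1235.7
h = 1620.0 kJ/kg


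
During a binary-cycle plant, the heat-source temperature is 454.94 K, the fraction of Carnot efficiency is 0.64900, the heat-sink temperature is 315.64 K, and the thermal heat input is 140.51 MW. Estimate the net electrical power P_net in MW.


Step 1: eta = (1 - Tc/Th)*f = (1 - 315.64/454.94)*0.649 = 0.1987201
Step 2: P_net = eta * Q_in = 0.1987201 * 140.51 = 27.922 MW
P_net = 27.922 MW


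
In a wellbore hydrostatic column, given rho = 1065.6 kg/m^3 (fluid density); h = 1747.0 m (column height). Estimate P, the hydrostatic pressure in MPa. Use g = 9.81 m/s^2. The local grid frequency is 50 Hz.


P = rho * g * h / 1e6
P = 1065.6 * 9.81 * 1747.0 / 1e6
P = 18.262 MPa


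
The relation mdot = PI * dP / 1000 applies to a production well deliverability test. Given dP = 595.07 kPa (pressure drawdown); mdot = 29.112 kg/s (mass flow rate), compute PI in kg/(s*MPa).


PI = mdot * 1000 / dP
PI = 29.112 * 1000 / 595.07
PI = 48.922 kg/(s*MPa)


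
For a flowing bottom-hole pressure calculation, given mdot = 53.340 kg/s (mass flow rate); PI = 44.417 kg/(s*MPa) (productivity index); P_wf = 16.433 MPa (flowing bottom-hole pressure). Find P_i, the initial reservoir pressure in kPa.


P_i = P_wf + mdot / PI
P_i = 16.433 + 53.340 / 44.417
P_i = 17.63389 MPa
Convert: 17.63389 MPa * 1000.0 = 17634 kPa
P_i = 17634 kPa


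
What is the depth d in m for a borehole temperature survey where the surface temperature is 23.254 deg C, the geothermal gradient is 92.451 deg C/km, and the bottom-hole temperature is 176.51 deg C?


d = (T_d - T_surf) / grad * 1000
d = (176.51 - 23.254) / 92.451 * 1000
d = 1657.7 m


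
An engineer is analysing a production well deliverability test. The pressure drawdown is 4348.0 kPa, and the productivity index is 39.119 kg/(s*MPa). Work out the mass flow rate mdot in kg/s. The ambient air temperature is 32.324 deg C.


mdot = PI * dP / 1000
mdot = 39.119 * 4348.0 / 1000
mdot = 170.09 kg/s


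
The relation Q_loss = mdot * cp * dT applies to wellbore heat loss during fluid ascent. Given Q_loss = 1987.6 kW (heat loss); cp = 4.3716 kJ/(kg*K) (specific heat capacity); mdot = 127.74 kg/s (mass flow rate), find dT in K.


dT = Q_loss / (mdot * cp)
dT = 1987.6 / (127.74 * 4.3716)
dT = 3.5593 K


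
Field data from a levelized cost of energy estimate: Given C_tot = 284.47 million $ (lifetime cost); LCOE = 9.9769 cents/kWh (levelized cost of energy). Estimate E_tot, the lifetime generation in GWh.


E_tot = C_tot / LCOE * 100
E_tot = 284.47 / 9.9769 * 100
E_tot = 2851.3 GWh


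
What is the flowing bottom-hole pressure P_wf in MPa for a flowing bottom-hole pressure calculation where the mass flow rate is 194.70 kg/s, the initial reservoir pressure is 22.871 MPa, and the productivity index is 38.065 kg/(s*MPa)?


P_wf = P_i - mdot / PI
P_wf = 22.871 - 194.70 / 38.065
P_wf = 17.756 MPa


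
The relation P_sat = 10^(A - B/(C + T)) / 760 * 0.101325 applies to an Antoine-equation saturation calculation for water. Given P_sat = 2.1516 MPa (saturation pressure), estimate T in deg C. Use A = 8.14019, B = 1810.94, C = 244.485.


T = B / (A - log10(P_sat * 760 / 0.101325)) - C
T = 1810.94 / (8.14019 - log10(2.1516 * 760 / 0.101325)) - 244.485
T = 216.04 deg C


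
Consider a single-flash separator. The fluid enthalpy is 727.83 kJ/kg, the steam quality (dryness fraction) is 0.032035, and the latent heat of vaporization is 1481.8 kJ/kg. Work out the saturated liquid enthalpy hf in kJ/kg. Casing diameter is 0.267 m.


hf = h - x * hfg
hf = 727.83 - 0.032035 * 1481.8
hf = 680.36 kJ/kg


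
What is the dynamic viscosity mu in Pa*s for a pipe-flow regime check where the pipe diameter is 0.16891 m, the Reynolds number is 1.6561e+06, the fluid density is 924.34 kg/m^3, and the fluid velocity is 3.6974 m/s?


mu = rho * vel * D / Re
mu = 924.34 * 3.6974 * 0.16891 / 1.6561e+06
mu = 0.00034858 Pa*s


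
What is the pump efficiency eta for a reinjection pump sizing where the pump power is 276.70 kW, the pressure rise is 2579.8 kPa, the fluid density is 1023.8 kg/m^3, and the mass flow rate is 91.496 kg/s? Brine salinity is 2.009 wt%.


eta = mdot * dP / (rho * P_pump)
eta = 91.496 * 2579.8 / (1023.8 * 276.70)
eta = 0.83323


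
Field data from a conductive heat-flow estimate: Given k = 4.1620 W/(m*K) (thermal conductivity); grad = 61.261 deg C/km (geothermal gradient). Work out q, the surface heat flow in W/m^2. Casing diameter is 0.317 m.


q = k * grad / 1000
q = 4.1620 * 61.261 / 1000
q = 0.25497 W/m^2


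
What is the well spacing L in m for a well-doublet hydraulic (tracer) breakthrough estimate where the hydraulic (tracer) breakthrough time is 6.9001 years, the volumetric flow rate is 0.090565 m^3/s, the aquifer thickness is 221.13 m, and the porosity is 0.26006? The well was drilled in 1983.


L = sqrt(t_bt*365.25*86400*3*Qv / (pi*hr*phi))
L = sqrt(6.9001*365.25*86400*3*0.090565 / (pi*221.13*0.26006))
L = 572.25 m


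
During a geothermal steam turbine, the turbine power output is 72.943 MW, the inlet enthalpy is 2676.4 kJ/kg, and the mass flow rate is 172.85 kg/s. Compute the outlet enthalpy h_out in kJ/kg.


h_out = h_in - P * 1000 / mdot
h_out = 2676.4 - 72.943 * 1000 / 172.85
h_out = 2254.4 kJ/kg


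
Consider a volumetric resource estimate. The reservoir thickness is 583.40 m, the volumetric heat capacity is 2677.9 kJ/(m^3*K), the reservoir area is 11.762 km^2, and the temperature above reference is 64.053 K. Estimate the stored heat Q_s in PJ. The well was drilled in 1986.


Step 1: Vr = A*1e6*hr = 11.762*1e6*583.4 = 6.861951e+09 m^3
Step 2: Q_s = Vr*rhoc*dT/1e12 = 6.861951e+09*2677.9*64.053/1e12 = 1177.0 PJ
Q_s = 1177.0 PJ


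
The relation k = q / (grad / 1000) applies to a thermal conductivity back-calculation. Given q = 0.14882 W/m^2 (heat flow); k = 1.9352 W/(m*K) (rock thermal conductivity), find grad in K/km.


grad = q / k * 1000
grad = 0.14882 / 1.9352 * 1000
grad = 76.90161 deg C/km
Convert: 76.90161 deg C/km * 1.0 = 76.902 K/km
grad = 76.902 K/km


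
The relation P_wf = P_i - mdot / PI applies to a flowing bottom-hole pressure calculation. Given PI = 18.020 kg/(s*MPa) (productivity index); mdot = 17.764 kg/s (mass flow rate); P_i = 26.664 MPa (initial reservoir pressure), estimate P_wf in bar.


P_wf = P_i - mdot / PI
P_wf = 26.664 - 17.764 / 18.020
P_wf = 25.67821 MPa
Convert: 25.67821 MPa * 10.0 = 256.78 bar
P_wf = 256.78 bar


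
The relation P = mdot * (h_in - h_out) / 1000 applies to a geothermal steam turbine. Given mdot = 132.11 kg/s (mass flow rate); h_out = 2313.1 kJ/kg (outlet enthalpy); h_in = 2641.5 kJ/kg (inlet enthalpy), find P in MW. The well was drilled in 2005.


P = mdot * (h_in - h_out) / 1000
P = 132.11 * (2641.5 - 2313.1) / 1000
P = 43.385 MW


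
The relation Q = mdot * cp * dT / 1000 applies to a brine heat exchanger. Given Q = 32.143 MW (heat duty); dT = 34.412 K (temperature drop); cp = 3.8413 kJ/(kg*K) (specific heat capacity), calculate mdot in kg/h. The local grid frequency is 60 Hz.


mdot = Q * 1000 / (cp * dT)
mdot = 32.143 * 1000 / (3.8413 * 34.412)
mdot = 243.1634 kg/s
Convert: 243.1634 kg/s * 3600.0 = 8.7539e+05 kg/h
mdot = 8.7539e+05 kg/h


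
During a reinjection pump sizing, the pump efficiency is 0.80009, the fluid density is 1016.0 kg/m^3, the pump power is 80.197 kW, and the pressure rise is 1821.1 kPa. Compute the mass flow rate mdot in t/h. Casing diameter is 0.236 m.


mdot = P_pump * rho * eta / dP
mdot = 80.197 * 1016.0 * 0.80009 / 1821.1
mdot = 35.79784 kg/s
Convert: 35.79784 kg/s * 3.6 = 128.87 t/h
mdot = 128.87 t/h


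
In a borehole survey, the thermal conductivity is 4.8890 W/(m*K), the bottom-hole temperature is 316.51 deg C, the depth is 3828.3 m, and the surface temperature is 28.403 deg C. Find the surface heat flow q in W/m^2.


Step 1: grad = (T_d - T_surf)/d * 1000 = (316.51 - 28.403)/3828.3 * 1000 = 75.25716 deg C/km
Step 2: q = k * grad / 1000 = 4.889 * 75.25716 / 1000 = 0.36793 W/m^2
q = 0.36793 W/m^2


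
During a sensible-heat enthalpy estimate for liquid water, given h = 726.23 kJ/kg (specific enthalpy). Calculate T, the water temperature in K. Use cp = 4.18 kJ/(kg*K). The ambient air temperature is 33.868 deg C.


T = h / cp
T = 726.23 / 4.18
T = 173.7392 deg C
Convert to K: 173.7392 + 273.15 = 446.89 K
T = 446.89 K


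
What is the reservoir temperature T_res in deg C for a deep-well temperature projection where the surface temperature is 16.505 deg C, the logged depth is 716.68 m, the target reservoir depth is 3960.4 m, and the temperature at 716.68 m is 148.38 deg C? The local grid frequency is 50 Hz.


Step 1: grad = (T_d1 - T_surf)/d1 * 1000 = (148.38 - 16.505)/716.68 * 1000 = 184.0082 deg C/km
Step 2: T_res = T_surf + grad*d2/1000 = 16.505 + 184.0082*3960.4/1000 = 745.25 deg C
T_res = 745.25 deg C


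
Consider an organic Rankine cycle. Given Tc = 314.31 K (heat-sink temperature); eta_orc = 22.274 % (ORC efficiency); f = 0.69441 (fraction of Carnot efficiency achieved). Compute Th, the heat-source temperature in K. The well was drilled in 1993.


Th = Tc / (1 - (eta_orc/100)/f)
Th = 314.31 / (1 - (22.274/100)/0.69441)
Th = 462.74 K


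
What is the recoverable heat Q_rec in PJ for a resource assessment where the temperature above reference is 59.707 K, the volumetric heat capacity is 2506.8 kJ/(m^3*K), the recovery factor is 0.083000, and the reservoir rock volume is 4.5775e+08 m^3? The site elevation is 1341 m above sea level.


Step 1: Q_s = Vr*rhoc*dT/1e12 = 4.5775e+08*2506.8*59.707/1e12 = 68.51305 PJ
Step 2: Q_rec = Q_s * RF = 68.51305 * 0.083 = 5.6866 PJ
Q_rec = 5.6866 PJ


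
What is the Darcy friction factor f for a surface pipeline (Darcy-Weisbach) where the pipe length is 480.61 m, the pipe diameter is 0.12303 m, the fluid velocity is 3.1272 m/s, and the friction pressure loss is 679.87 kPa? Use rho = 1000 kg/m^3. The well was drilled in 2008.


f = dP*1000 / ((L/D)*(rho*vel^2/2))
f = 679.87*1000 / ((480.61/0.12303)*(1000*3.1272^2/2))
f = 0.035593


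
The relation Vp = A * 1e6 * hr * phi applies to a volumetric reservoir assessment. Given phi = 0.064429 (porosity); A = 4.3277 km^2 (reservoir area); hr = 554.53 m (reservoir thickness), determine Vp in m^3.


Vp = A * 1e6 * hr * phi
Vp = 4.3277 * 1e6 * 554.53 * 0.064429
Vp = 1.5462e+08 m^3


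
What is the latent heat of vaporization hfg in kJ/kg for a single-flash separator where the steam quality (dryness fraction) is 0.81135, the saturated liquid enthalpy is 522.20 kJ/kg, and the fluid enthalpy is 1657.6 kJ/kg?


hfg = (h - hf) / x
hfg = (1657.6 - 522.20) / 0.81135
hfg = 1399.4 kJ/kg


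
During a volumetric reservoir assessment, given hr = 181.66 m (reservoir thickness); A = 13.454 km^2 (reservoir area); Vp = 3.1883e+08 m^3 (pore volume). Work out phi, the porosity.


phi = Vp / (A * 1e6 * hr)
phi = 3.1883e+08 / (13.454 * 1e6 * 181.66)
phi = 0.13045


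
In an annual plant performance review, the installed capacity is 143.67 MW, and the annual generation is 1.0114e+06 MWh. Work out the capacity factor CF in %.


CF = E_a / (cap * 8760) * 100
CF = 1.0114e+06 / (143.67 * 8760) * 100
CF = 80.362 %


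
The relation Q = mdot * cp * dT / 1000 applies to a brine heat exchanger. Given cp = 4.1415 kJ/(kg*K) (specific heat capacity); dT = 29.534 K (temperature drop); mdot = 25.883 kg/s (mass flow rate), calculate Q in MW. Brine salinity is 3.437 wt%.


Q = mdot * cp * dT / 1000
Q = 25.883 * 4.1415 * 29.534 / 1000
Q = 3.1659 MW


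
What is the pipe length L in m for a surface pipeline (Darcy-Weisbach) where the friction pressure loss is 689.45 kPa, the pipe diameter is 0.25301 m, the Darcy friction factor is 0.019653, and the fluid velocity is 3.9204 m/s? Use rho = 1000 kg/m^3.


L = dP*1000*D / (f*rho*vel^2/2)
L = 689.45*1000*0.25301 / (0.019653*1000*3.9204^2/2)
L = 1155.0 m


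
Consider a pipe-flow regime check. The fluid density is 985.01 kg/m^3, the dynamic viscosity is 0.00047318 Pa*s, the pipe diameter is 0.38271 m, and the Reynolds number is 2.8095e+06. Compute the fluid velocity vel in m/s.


vel = Re * mu / (rho * D)
vel = 2.8095e+06 * 0.00047318 / (985.01 * 0.38271)
vel = 3.5265 m/s


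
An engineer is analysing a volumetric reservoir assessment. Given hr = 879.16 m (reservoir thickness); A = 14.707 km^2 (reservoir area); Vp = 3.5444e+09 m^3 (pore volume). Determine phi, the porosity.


phi = Vp / (A * 1e6 * hr)
phi = 3.5444e+09 / (14.707 * 1e6 * 879.16)
phi = 0.27413


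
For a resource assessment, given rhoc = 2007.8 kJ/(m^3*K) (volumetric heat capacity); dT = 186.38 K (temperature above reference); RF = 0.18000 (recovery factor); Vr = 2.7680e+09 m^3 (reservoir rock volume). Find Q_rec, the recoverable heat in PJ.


Step 1: Q_s = Vr*rhoc*dT/1e12 = 2.7680e+09*2007.8*186.38/1e12 = 1035.824 PJ
Step 2: Q_rec = Q_s * RF = 1035.824 * 0.18 = 186.45 PJ
Q_rec = 186.45 PJ


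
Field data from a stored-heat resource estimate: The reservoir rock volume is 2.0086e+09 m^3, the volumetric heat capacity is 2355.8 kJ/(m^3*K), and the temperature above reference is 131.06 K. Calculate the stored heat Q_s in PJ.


Q_s = Vr * rhoc * dT / 1e12
Q_s = 2.0086e+09 * 2355.8 * 131.06 / 1e12
Q_s = 620.16 PJ
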